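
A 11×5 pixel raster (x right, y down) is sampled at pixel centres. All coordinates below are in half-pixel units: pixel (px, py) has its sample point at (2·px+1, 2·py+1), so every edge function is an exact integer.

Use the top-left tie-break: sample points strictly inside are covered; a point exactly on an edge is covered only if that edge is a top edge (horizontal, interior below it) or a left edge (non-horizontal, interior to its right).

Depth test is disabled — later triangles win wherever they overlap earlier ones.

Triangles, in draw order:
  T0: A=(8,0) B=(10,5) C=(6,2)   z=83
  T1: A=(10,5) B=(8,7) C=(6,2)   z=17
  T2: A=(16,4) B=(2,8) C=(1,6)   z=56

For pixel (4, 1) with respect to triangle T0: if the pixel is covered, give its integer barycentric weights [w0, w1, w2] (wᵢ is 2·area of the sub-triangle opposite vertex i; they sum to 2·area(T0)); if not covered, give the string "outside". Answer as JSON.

T0:
  2·area = 14
  edge (8, 0)→(10, 5): d=(2,5) right/bottom  bias=-1
  edge (10, 5)→(6, 2): d=(-4,-3) top-left  bias=+0
  edge (6, 2)→(8, 0): d=(2,-2) top-left  bias=+0
    (3,0)@(7, 1): e=[7,7,0] → █  [on edge]
    (4,0)@(9, 1): e=[-3,13,4] → ·
    (2,1)@(5, 3): e=[21,-7,0] → ·  [on edge]
    (3,1)@(7, 3): e=[11,-1,4] → ·
    (4,1)@(9, 3): e=[1,5,8] → █
    (5,1)@(11, 3): e=[-9,11,12] → ·
    (1,2)@(3, 5): e=[35,-21,0] → ·  [on edge]
    (4,2)@(9, 5): e=[5,-3,12] → ·
    (0,3)@(1, 7): e=[49,-35,0] → ·  [on edge]
  covered (2 px):
    · · · █ · · · · · · ·
    · · · · █ · · · · · ·
    · · · · · · · · · · ·
    · · · · · · · · · · ·
    · · · · · · · · · · ·
T1:
  2·area = 14
  edge (10, 5)→(8, 7): d=(-2,2) right/bottom  bias=-1
  edge (8, 7)→(6, 2): d=(-2,-5) top-left  bias=+0
  edge (6, 2)→(10, 5): d=(4,3) right/bottom  bias=-1
    (3,1)@(7, 3): e=[10,3,1] → █
    (4,1)@(9, 3): e=[6,13,-5] → ·
    (3,2)@(7, 5): e=[6,-1,9] → ·
    (4,2)@(9, 5): e=[2,9,3] → █
    (5,2)@(11, 5): e=[-2,19,-3] → ·
    (4,3)@(9, 7): e=[-2,5,11] → ·
  covered (2 px):
    · · · · · · · · · · ·
    · · · █ · · · · · · ·
    · · · · █ · · · · · ·
    · · · · · · · · · · ·
    · · · · · · · · · · ·
T2:
  2·area = 32
  edge (16, 4)→(2, 8): d=(-14,4) right/bottom  bias=-1
  edge (2, 8)→(1, 6): d=(-1,-2) top-left  bias=+0
  edge (1, 6)→(16, 4): d=(15,-2) top-left  bias=+0
    (4,2)@(9, 5): e=[14,17,1] → █
    (5,2)@(11, 5): e=[6,21,5] → █
    (6,2)@(13, 5): e=[-2,25,9] → ·
    (1,3)@(3, 7): e=[10,3,19] → █
    (2,3)@(5, 7): e=[2,7,23] → █
    (3,3)@(7, 7): e=[-6,11,27] → ·
    (4,3)@(9, 7): e=[-14,15,31] → ·
    (5,3)@(11, 7): e=[-22,19,35] → ·
    (1,4)@(3, 9): e=[-18,1,49] → ·
    (2,4)@(5, 9): e=[-26,5,53] → ·
  covered (4 px):
    · · · · · · · · · · ·
    · · · · · · · · · · ·
    · · · · █ █ · · · · ·
    · █ █ · · · · · · · ·
    · · · · · · · · · · ·

Result: [5,8,1]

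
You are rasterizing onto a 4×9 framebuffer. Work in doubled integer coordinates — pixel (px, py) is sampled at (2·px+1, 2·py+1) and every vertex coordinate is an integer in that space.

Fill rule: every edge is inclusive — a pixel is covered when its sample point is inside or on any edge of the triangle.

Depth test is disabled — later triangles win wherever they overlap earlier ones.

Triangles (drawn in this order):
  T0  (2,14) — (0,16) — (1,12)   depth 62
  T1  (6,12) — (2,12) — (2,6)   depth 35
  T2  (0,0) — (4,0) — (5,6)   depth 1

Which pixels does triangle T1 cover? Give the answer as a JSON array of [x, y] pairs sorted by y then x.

T0:
  2·area = 6
  edge (2, 14)→(0, 16): d=(-2,2) inclusive
  edge (0, 16)→(1, 12): d=(1,-4) inclusive
  edge (1, 12)→(2, 14): d=(1,2) inclusive
    (3,4)@(7, 9): e=[0,21,-15] → ·  [on edge]
    (2,5)@(5, 11): e=[0,15,-9] → ·  [on edge]
    (0,6)@(1, 13): e=[4,1,1] → #
    (1,6)@(3, 13): e=[0,9,-3] → ·  [on edge]
    (0,7)@(1, 15): e=[0,3,3] → #  [on edge]
    (1,7)@(3, 15): e=[-4,11,-1] → ·
    (0,8)@(1, 17): e=[-4,5,5] → ·
  covered (2 px):
    · · · ·
    · · · ·
    · · · ·
    · · · ·
    · · · ·
    · · · ·
    # · · ·
    # · · ·
    · · · ·
T1:
  2·area = 24
  edge (6, 12)→(2, 12): d=(-4,0) inclusive
  edge (2, 12)→(2, 6): d=(0,-6) inclusive
  edge (2, 6)→(6, 12): d=(4,6) inclusive
    (1,4)@(3, 9): e=[12,6,6] → #
    (2,4)@(5, 9): e=[12,18,-6] → ·
    (1,5)@(3, 11): e=[4,6,14] → #
    (2,5)@(5, 11): e=[4,18,2] → #
    (3,5)@(7, 11): e=[4,30,-10] → ·
    (1,6)@(3, 13): e=[-4,6,22] → ·
    (2,6)@(5, 13): e=[-4,18,10] → ·
  covered (3 px):
    · · · ·
    · · · ·
    · · · ·
    · · · ·
    · # · ·
    · # # ·
    · · · ·
    · · · ·
    · · · ·
T2:
  2·area = 24
  edge (0, 0)→(4, 0): d=(4,0) inclusive
  edge (4, 0)→(5, 6): d=(1,6) inclusive
  edge (5, 6)→(0, 0): d=(-5,-6) inclusive
    (0,0)@(1, 1): e=[4,19,1] → #
    (1,0)@(3, 1): e=[4,7,13] → #
    (2,0)@(5, 1): e=[4,-5,25] → ·
    (0,1)@(1, 3): e=[12,21,-9] → ·
    (1,1)@(3, 3): e=[12,9,3] → #
    (2,1)@(5, 3): e=[12,-3,15] → ·
    (1,2)@(3, 5): e=[20,11,-7] → ·
  covered (3 px):
    # # · ·
    · # · ·
    · · · ·
    · · · ·
    · · · ·
    · · · ·
    · · · ·
    · · · ·
    · · · ·

Result: [[1,4],[1,5],[2,5]]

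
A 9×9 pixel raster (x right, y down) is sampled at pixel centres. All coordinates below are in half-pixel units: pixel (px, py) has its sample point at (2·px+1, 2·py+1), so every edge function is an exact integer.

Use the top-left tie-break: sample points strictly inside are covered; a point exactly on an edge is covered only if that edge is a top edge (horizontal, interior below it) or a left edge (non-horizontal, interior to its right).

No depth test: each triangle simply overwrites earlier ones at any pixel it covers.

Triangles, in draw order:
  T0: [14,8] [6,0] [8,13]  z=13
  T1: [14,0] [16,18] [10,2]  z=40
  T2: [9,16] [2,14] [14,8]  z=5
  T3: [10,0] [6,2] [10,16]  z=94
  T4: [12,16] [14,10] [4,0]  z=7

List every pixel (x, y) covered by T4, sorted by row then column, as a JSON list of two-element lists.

T0:
  2·area = 88  (B↔C swapped to make it positive)
  edge (14, 8)→(8, 13): d=(-6,5) right/bottom  bias=-1
  edge (8, 13)→(6, 0): d=(-2,-13) top-left  bias=+0
  edge (6, 0)→(14, 8): d=(8,8) right/bottom  bias=-1
    (3,0)@(7, 1): e=[77,11,0] → ·  [on edge]
    (3,1)@(7, 3): e=[65,7,16] → #
    (4,1)@(9, 3): e=[55,33,0] → ·  [on edge]
    (3,2)@(7, 5): e=[53,3,32] → #
    (4,2)@(9, 5): e=[43,29,16] → #
    (5,2)@(11, 5): e=[33,55,0] → ·  [on edge]
    (3,3)@(7, 7): e=[41,-1,48] → ·
    (4,3)@(9, 7): e=[31,25,32] → #
    (5,3)@(11, 7): e=[21,51,16] → #
    (6,3)@(13, 7): e=[11,77,0] → ·  [on edge]
    (4,4)@(9, 9): e=[19,21,48] → #
    (6,4)@(13, 9): e=[-1,73,16] → ·
    (7,4)@(15, 9): e=[-11,99,0] → ·  [on edge]
    (8,5)@(17, 11): e=[-33,121,0] → ·  [on edge]
  covered (8 px):
    · · · · · · · · ·
    · · · # · · · · ·
    · · · # # · · · ·
    · · · · # # · · ·
    · · · · # # · · ·
    · · · · # · · · ·
    · · · · · · · · ·
    · · · · · · · · ·
    · · · · · · · · ·
T1:
  2·area = 76
  edge (14, 0)→(16, 18): d=(2,18) right/bottom  bias=-1
  edge (16, 18)→(10, 2): d=(-6,-16) top-left  bias=+0
  edge (10, 2)→(14, 0): d=(4,-2) top-left  bias=+0
    (6,0)@(13, 1): e=[20,54,2] → #
    (7,0)@(15, 1): e=[-16,86,6] → ·
    (5,1)@(11, 3): e=[60,10,6] → #
    (7,1)@(15, 3): e=[-12,74,14] → ·
    (5,2)@(11, 5): e=[64,-2,14] → ·
    (6,2)@(13, 5): e=[28,30,18] → #
    (7,2)@(15, 5): e=[-8,62,22] → ·
    (6,3)@(13, 7): e=[32,18,26] → #
    (7,3)@(15, 7): e=[-4,50,30] → ·
    (6,4)@(13, 9): e=[36,6,34] → #
    (7,4)@(15, 9): e=[0,38,38] → ·  [on edge]
    (6,5)@(13, 11): e=[40,-6,42] → ·
  covered (9 px):
    · · · · · · # · ·
    · · · · · # # · ·
    · · · · · · # · ·
    · · · · · · # · ·
    · · · · · · # · ·
    · · · · · · · # ·
    · · · · · · · # ·
    · · · · · · · # ·
    · · · · · · · · ·
T2:
  2·area = 66
  edge (9, 16)→(2, 14): d=(-7,-2) top-left  bias=+0
  edge (2, 14)→(14, 8): d=(12,-6) top-left  bias=+0
  edge (14, 8)→(9, 16): d=(-5,8) right/bottom  bias=-1
    (6,4)@(13, 9): e=[57,6,3] → #
    (7,4)@(15, 9): e=[61,18,-13] → ·
    (4,5)@(9, 11): e=[35,6,25] → #
    (5,5)@(11, 11): e=[39,18,9] → #
    (6,5)@(13, 11): e=[43,30,-7] → ·
    (2,6)@(5, 13): e=[13,6,47] → #
    (3,6)@(7, 13): e=[17,18,31] → #
    (5,6)@(11, 13): e=[25,42,-1] → ·
    (2,7)@(5, 15): e=[-1,30,37] → ·
    (3,7)@(7, 15): e=[3,42,21] → #
    (5,7)@(11, 15): e=[11,66,-11] → ·
    (3,8)@(7, 17): e=[-11,66,11] → ·
  covered (8 px):
    · · · · · · · · ·
    · · · · · · · · ·
    · · · · · · · · ·
    · · · · · · · · ·
    · · · · · · # · ·
    · · · · # # · · ·
    · · # # # · · · ·
    · · · # # · · · ·
    · · · · · · · · ·
T3:
  2·area = 64  (B↔C swapped to make it positive)
  edge (10, 0)→(10, 16): d=(0,16) right/bottom  bias=-1
  edge (10, 16)→(6, 2): d=(-4,-14) top-left  bias=+0
  edge (6, 2)→(10, 0): d=(4,-2) top-left  bias=+0
    (4,0)@(9, 1): e=[16,46,2] → #
    (5,0)@(11, 1): e=[-16,74,6] → ·
    (3,1)@(7, 3): e=[48,10,6] → #
    (5,1)@(11, 3): e=[-16,66,14] → ·
    (3,2)@(7, 5): e=[48,2,14] → #
    (5,2)@(11, 5): e=[-16,58,22] → ·
    (3,3)@(7, 7): e=[48,-6,22] → ·
    (4,3)@(9, 7): e=[16,22,26] → #
    (5,3)@(11, 7): e=[-16,50,30] → ·
    (4,4)@(9, 9): e=[16,14,34] → #
    (5,4)@(11, 9): e=[-16,42,38] → ·
    (4,5)@(9, 11): e=[16,6,42] → #
  covered (8 px):
    · · · · # · · · ·
    · · · # # · · · ·
    · · · # # · · · ·
    · · · · # · · · ·
    · · · · # · · · ·
    · · · · # · · · ·
    · · · · · · · · ·
    · · · · · · · · ·
    · · · · · · · · ·
T4:
  2·area = 80  (B↔C swapped to make it positive)
  edge (12, 16)→(4, 0): d=(-8,-16) top-left  bias=+0
  edge (4, 0)→(14, 10): d=(10,10) right/bottom  bias=-1
  edge (14, 10)→(12, 16): d=(-2,6) right/bottom  bias=-1
    (2,0)@(5, 1): e=[8,0,72] → ·  [on edge]
    (8,0)@(17, 1): e=[200,-120,0] → ·  [on edge]
    (3,1)@(7, 3): e=[24,0,56] → ·  [on edge]
    (3,2)@(7, 5): e=[8,20,52] → #
    (4,2)@(9, 5): e=[40,0,40] → ·  [on edge]
    (3,3)@(7, 7): e=[-8,40,48] → ·
    (4,3)@(9, 7): e=[24,20,36] → #
    (5,3)@(11, 7): e=[56,0,24] → ·  [on edge]
    (7,3)@(15, 7): e=[120,-40,0] → ·  [on edge]
    (4,4)@(9, 9): e=[8,40,32] → #
    (5,4)@(11, 9): e=[40,20,20] → #
    (6,4)@(13, 9): e=[72,0,8] → ·  [on edge]
    (7,5)@(15, 11): e=[88,0,-8] → ·  [on edge]
    (6,6)@(13, 13): e=[40,40,0] → ·  [on edge]
    (8,6)@(17, 13): e=[104,0,-24] → ·  [on edge]
  covered (7 px):
    · · · · · · · · ·
    · · · · · · · · ·
    · · · # · · · · ·
    · · · · # · · · ·
    · · · · # # · · ·
    · · · · · # # · ·
    · · · · · # · · ·
    · · · · · · · · ·
    · · · · · · · · ·

Answer: [[3,2],[4,3],[4,4],[5,4],[5,5],[6,5],[5,6]]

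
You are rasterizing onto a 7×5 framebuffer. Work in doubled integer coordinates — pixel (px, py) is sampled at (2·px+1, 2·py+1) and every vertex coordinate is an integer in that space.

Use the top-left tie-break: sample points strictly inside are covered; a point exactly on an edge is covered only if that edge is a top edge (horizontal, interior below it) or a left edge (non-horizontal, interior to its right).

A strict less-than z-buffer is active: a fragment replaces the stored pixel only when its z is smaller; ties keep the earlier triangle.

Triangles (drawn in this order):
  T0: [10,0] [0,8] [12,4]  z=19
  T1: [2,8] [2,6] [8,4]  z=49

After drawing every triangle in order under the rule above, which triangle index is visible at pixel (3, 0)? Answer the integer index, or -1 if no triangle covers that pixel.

T0:
  2·area = 56  (B↔C swapped to make it positive)
  edge (10, 0)→(12, 4): d=(2,4) right/bottom  bias=-1
  edge (12, 4)→(0, 8): d=(-12,4) right/bottom  bias=-1
  edge (0, 8)→(10, 0): d=(10,-8) top-left  bias=+0
    (4,0)@(9, 1): e=[6,48,2] → █
    (5,0)@(11, 1): e=[-2,40,18] → ·
    (3,1)@(7, 3): e=[18,32,6] → █
    (5,1)@(11, 3): e=[2,16,38] → █
    (6,1)@(13, 3): e=[-6,8,54] → ·
    (2,2)@(5, 5): e=[30,16,10] → █
    (4,2)@(9, 5): e=[14,0,42] → ·  [on edge]
    (5,2)@(11, 5): e=[6,-8,58] → ·
    (1,3)@(3, 7): e=[42,0,14] → ·  [on edge]
    (2,3)@(5, 7): e=[34,-8,30] → ·
    (3,3)@(7, 7): e=[26,-16,46] → ·
  covered (6 px):
    · · · · █ · ·
    · · · █ █ █ ·
    · · █ █ · · ·
    · · · · · · ·
    · · · · · · ·
T1:
  2·area = 12
  edge (2, 8)→(2, 6): d=(0,-2) top-left  bias=+0
  edge (2, 6)→(8, 4): d=(6,-2) top-left  bias=+0
  edge (8, 4)→(2, 8): d=(-6,4) right/bottom  bias=-1
    (5,1)@(11, 3): e=[18,0,-6] → ·  [on edge]
    (2,2)@(5, 5): e=[6,0,6] → █  [on edge]
    (3,2)@(7, 5): e=[10,4,-2] → ·
    (1,3)@(3, 7): e=[2,8,2] → █
    (2,3)@(5, 7): e=[6,12,-6] → ·
    (1,4)@(3, 9): e=[2,20,-10] → ·
  covered (2 px):
    · · · · · · ·
    · · · · · · ·
    · · █ · · · ·
    · █ · · · · ·
    · · · · · · ·

Z-buffer (winner per pixel, '.' = empty):
  . . . . 0 . .
  . . . 0 0 0 .
  . . 0 0 . . .
  . 1 . . . . .
  . . . . . . .

Final: -1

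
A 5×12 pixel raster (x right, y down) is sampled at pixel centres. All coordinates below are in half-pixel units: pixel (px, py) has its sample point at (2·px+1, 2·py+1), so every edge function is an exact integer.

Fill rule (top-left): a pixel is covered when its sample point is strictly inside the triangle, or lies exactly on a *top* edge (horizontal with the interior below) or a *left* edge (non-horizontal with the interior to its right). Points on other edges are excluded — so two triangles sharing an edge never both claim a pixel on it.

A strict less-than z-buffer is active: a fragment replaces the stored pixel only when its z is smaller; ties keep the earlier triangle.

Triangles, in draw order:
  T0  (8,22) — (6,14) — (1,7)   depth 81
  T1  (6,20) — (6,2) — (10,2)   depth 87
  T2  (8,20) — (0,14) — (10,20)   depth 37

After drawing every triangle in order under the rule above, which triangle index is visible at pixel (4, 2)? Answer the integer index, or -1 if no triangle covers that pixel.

T0:
  2·area = 26  (B↔C swapped to make it positive)
  edge (8, 22)→(1, 7): d=(-7,-15) top-left  bias=+0
  edge (1, 7)→(6, 14): d=(5,7) right/bottom  bias=-1
  edge (6, 14)→(8, 22): d=(2,8) right/bottom  bias=-1
    (0,3)@(1, 7): e=[0,0,26] → ·  [on edge]
    (1,5)@(3, 11): e=[2,6,18] → #
    (2,5)@(5, 11): e=[32,-8,2] → ·
    (1,6)@(3, 13): e=[-12,16,22] → ·
    (2,6)@(5, 13): e=[18,2,6] → #
    (3,6)@(7, 13): e=[48,-12,-10] → ·
    (2,7)@(5, 15): e=[4,12,10] → #
    (3,7)@(7, 15): e=[34,-2,-6] → ·
    (2,8)@(5, 17): e=[-10,22,14] → ·
    (3,9)@(7, 19): e=[6,18,2] → #
    (4,9)@(9, 19): e=[36,4,-14] → ·
    (3,10)@(7, 21): e=[-8,28,6] → ·
  covered (4 px):
    · · · · ·
    · · · · ·
    · · · · ·
    · · · · ·
    · · · · ·
    · # · · ·
    · · # · ·
    · · # · ·
    · · · · ·
    · · · # ·
    · · · · ·
    · · · · ·
T1:
  2·area = 72
  edge (6, 20)→(6, 2): d=(0,-18) top-left  bias=+0
  edge (6, 2)→(10, 2): d=(4,0) top-left  bias=+0
  edge (10, 2)→(6, 20): d=(-4,18) right/bottom  bias=-1
    (3,1)@(7, 3): e=[18,4,50] → #
    (4,1)@(9, 3): e=[54,4,14] → #
    (3,2)@(7, 5): e=[18,12,42] → #
    (3,3)@(7, 7): e=[18,20,34] → #
    (4,3)@(9, 7): e=[54,20,-2] → ·
    (3,4)@(7, 9): e=[18,28,26] → #
    (4,4)@(9, 9): e=[54,28,-10] → ·
    (3,5)@(7, 11): e=[18,36,18] → #
    (4,5)@(9, 11): e=[54,36,-18] → ·
    (3,6)@(7, 13): e=[18,44,10] → #
    (4,6)@(9, 13): e=[54,44,-26] → ·
    (3,7)@(7, 15): e=[18,52,2] → #
  covered (9 px):
    · · · · ·
    · · · # #
    · · · # #
    · · · # ·
    · · · # ·
    · · · # ·
    · · · # ·
    · · · # ·
    · · · · ·
    · · · · ·
    · · · · ·
    · · · · ·
T2:
  2·area = 12
  edge (8, 20)→(0, 14): d=(-8,-6) top-left  bias=+0
  edge (0, 14)→(10, 20): d=(10,6) right/bottom  bias=-1
  edge (10, 20)→(8, 20): d=(-2,0) right/bottom  bias=-1
    (2,8)@(5, 17): e=[6,0,6] → ·  [on edge]
    (3,9)@(7, 19): e=[2,8,2] → #
    (4,9)@(9, 19): e=[14,-4,2] → ·
    (3,10)@(7, 21): e=[-14,28,-2] → ·
  covered (1 px):
    · · · · ·
    · · · · ·
    · · · · ·
    · · · · ·
    · · · · ·
    · · · · ·
    · · · · ·
    · · · · ·
    · · · · ·
    · · · # ·
    · · · · ·
    · · · · ·

Z-buffer (winner per pixel, '.' = empty):
  . . . . .
  . . . 1 1
  . . . 1 1
  . . . 1 .
  . . . 1 .
  . 0 . 1 .
  . . 0 1 .
  . . 0 1 .
  . . . . .
  . . . 2 .
  . . . . .
  . . . . .

Final: 1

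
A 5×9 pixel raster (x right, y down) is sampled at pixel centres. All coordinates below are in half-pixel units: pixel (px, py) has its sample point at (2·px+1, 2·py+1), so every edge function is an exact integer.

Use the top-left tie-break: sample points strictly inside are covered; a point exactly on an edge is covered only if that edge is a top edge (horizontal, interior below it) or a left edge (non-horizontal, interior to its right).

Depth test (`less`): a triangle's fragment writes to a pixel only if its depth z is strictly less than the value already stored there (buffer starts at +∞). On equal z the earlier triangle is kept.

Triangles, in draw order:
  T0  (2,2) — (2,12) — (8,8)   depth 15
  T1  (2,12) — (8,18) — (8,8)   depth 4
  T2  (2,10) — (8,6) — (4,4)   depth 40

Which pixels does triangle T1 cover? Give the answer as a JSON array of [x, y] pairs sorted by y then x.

T0:
  2·area = 60  (B↔C swapped to make it positive)
  edge (2, 2)→(8, 8): d=(6,6) right/bottom  bias=-1
  edge (8, 8)→(2, 12): d=(-6,4) right/bottom  bias=-1
  edge (2, 12)→(2, 2): d=(0,-10) top-left  bias=+0
    (0,0)@(1, 1): e=[0,70,-10] → ·  [on edge]
    (1,1)@(3, 3): e=[0,50,10] → ·  [on edge]
    (1,2)@(3, 5): e=[12,38,10] → █
    (2,2)@(5, 5): e=[0,30,30] → ·  [on edge]
    (1,3)@(3, 7): e=[24,26,10] → █
    (2,3)@(5, 7): e=[12,18,30] → █
    (3,3)@(7, 7): e=[0,10,50] → ·  [on edge]
    (1,4)@(3, 9): e=[36,14,10] → █
    (3,4)@(7, 9): e=[12,-2,50] → ·
    (4,4)@(9, 9): e=[0,-10,70] → ·  [on edge]
    (1,5)@(3, 11): e=[48,2,10] → █
    (2,5)@(5, 11): e=[36,-6,30] → ·
  covered (6 px):
    · · · · ·
    · · · · ·
    · █ · · ·
    · █ █ · ·
    · █ █ · ·
    · █ · · ·
    · · · · ·
    · · · · ·
    · · · · ·
T1:
  2·area = 60  (B↔C swapped to make it positive)
  edge (2, 12)→(8, 8): d=(6,-4) top-left  bias=+0
  edge (8, 8)→(8, 18): d=(0,10) right/bottom  bias=-1
  edge (8, 18)→(2, 12): d=(-6,-6) top-left  bias=+0
    (3,4)@(7, 9): e=[2,10,48] → █
    (4,4)@(9, 9): e=[10,-10,60] → ·
    (0,5)@(1, 11): e=[-10,70,0] → ·  [on edge]
    (2,5)@(5, 11): e=[6,30,24] → █
    (4,5)@(9, 11): e=[22,-10,48] → ·
    (1,6)@(3, 13): e=[10,50,0] → █  [on edge]
    (4,6)@(9, 13): e=[34,-10,36] → ·
    (1,7)@(3, 15): e=[22,50,-12] → ·
    (2,7)@(5, 15): e=[30,30,0] → █  [on edge]
    (4,7)@(9, 15): e=[46,-10,24] → ·
    (2,8)@(5, 17): e=[42,30,-12] → ·
    (3,8)@(7, 17): e=[50,10,0] → █  [on edge]
  covered (9 px):
    · · · · ·
    · · · · ·
    · · · · ·
    · · · · ·
    · · · █ ·
    · · █ █ ·
    · █ █ █ ·
    · · █ █ ·
    · · · █ ·
T2:
  2·area = 28  (B↔C swapped to make it positive)
  edge (2, 10)→(4, 4): d=(2,-6) top-left  bias=+0
  edge (4, 4)→(8, 6): d=(4,2) right/bottom  bias=-1
  edge (8, 6)→(2, 10): d=(-6,4) right/bottom  bias=-1
    (2,0)@(5, 1): e=[0,-14,42] → ·  [on edge]
    (2,2)@(5, 5): e=[8,2,18] → █
    (3,2)@(7, 5): e=[20,-2,10] → ·
    (1,3)@(3, 7): e=[0,14,14] → █  [on edge]
    (3,3)@(7, 7): e=[24,6,-2] → ·
    (1,4)@(3, 9): e=[4,22,2] → █
    (2,4)@(5, 9): e=[16,18,-6] → ·
    (1,5)@(3, 11): e=[8,30,-10] → ·
    (0,6)@(1, 13): e=[0,42,-14] → ·  [on edge]
  covered (4 px):
    · · · · ·
    · · · · ·
    · · █ · ·
    · █ █ · ·
    · █ · · ·
    · · · · ·
    · · · · ·
    · · · · ·
    · · · · ·

Answer: [[3,4],[2,5],[3,5],[1,6],[2,6],[3,6],[2,7],[3,7],[3,8]]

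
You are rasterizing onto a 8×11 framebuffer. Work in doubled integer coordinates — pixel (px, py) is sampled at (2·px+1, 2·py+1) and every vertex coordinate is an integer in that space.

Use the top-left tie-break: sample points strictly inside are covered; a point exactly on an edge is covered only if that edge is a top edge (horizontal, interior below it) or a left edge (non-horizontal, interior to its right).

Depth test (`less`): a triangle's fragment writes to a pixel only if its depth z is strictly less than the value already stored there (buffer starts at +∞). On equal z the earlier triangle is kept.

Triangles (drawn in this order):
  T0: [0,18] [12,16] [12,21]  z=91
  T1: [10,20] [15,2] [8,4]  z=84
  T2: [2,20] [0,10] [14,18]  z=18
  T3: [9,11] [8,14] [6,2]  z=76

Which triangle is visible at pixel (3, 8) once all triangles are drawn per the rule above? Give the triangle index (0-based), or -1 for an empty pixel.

T0:
  2·area = 60
  edge (0, 18)→(12, 16): d=(12,-2) top-left  bias=+0
  edge (12, 16)→(12, 21): d=(0,5) right/bottom  bias=-1
  edge (12, 21)→(0, 18): d=(-12,-3) top-left  bias=+0
    (3,8)@(7, 17): e=[2,25,33] → X
    (4,8)@(9, 17): e=[6,15,39] → X
    (5,8)@(11, 17): e=[10,5,45] → X
    (6,8)@(13, 17): e=[14,-5,51] → .
    (2,9)@(5, 19): e=[22,35,3] → X
    (6,9)@(13, 19): e=[38,-5,27] → .
    (2,10)@(5, 21): e=[46,35,-21] → .
    (3,10)@(7, 21): e=[50,25,-15] → .
    (4,10)@(9, 21): e=[54,15,-9] → .
    (5,10)@(11, 21): e=[58,5,-3] → .
  covered (7 px):
    . . . . . . . .
    . . . . . . . .
    . . . . . . . .
    . . . . . . . .
    . . . . . . . .
    . . . . . . . .
    . . . . . . . .
    . . . . . . . .
    . . . X X X . .
    . . X X X X . .
    . . . . . . . .
T1:
  2·area = 116  (B↔C swapped to make it positive)
  edge (10, 20)→(8, 4): d=(-2,-16) top-left  bias=+0
  edge (8, 4)→(15, 2): d=(7,-2) top-left  bias=+0
  edge (15, 2)→(10, 20): d=(-5,18) right/bottom  bias=-1
    (6,1)@(13, 3): e=[82,3,31] → X
    (7,1)@(15, 3): e=[114,7,-5] → .
    (4,2)@(9, 5): e=[14,9,93] → X
    (5,2)@(11, 5): e=[46,13,57] → X
    (7,2)@(15, 5): e=[110,21,-15] → .
    (4,3)@(9, 7): e=[10,23,83] → X
    (7,3)@(15, 7): e=[106,35,-25] → .
    (4,4)@(9, 9): e=[6,37,73] → X
    (7,4)@(15, 9): e=[102,49,-35] → .
    (4,5)@(9, 11): e=[2,51,63] → X
    (6,5)@(13, 11): e=[66,59,-9] → .
    (4,6)@(9, 13): e=[-2,65,53] → .
  covered (14 px):
    . . . . . . . .
    . . . . . . X .
    . . . . X X X .
    . . . . X X X .
    . . . . X X X .
    . . . . X X . .
    . . . . . X . .
    . . . . . X . .
    . . . . . . . .
    . . . . . . . .
    . . . . . . . .
T2:
  2·area = 124
  edge (2, 20)→(0, 10): d=(-2,-10) top-left  bias=+0
  edge (0, 10)→(14, 18): d=(14,8) right/bottom  bias=-1
  edge (14, 18)→(2, 20): d=(-12,2) right/bottom  bias=-1
    (0,5)@(1, 11): e=[8,6,110] → X
    (1,5)@(3, 11): e=[28,-10,106] → .
    (0,6)@(1, 13): e=[4,34,86] → X
    (1,6)@(3, 13): e=[24,18,82] → X
    (2,6)@(5, 13): e=[44,2,78] → X
    (3,6)@(7, 13): e=[64,-14,74] → .
    (0,7)@(1, 15): e=[0,62,62] → X  [on edge]
    (3,7)@(7, 15): e=[60,14,50] → X
    (4,7)@(9, 15): e=[80,-2,46] → .
    (0,8)@(1, 17): e=[-4,90,38] → .
    (1,8)@(3, 17): e=[16,74,34] → X
    (4,8)@(9, 17): e=[76,26,22] → X
  covered (16 px):
    . . . . . . . .
    . . . . . . . .
    . . . . . . . .
    . . . . . . . .
    . . . . . . . .
    X . . . . . . .
    X X X . . . . .
    X X X X . . . .
    . X X X X X . .
    . X X X . . . .
    . . . . . . . .
T3:
  2·area = 18
  edge (9, 11)→(8, 14): d=(-1,3) right/bottom  bias=-1
  edge (8, 14)→(6, 2): d=(-2,-12) top-left  bias=+0
  edge (6, 2)→(9, 11): d=(3,9) right/bottom  bias=-1
    (3,2)@(7, 5): e=[12,6,0] → .  [on edge]
    (5,2)@(11, 5): e=[0,54,-36] → .  [on edge]
    (3,3)@(7, 7): e=[10,2,6] → X
    (4,3)@(9, 7): e=[4,26,-12] → .
    (3,4)@(7, 9): e=[8,-2,12] → .
    (4,5)@(9, 11): e=[0,18,0] → .  [on edge]
    (3,8)@(7, 17): e=[0,-18,36] → .  [on edge]
    (5,8)@(11, 17): e=[-12,30,0] → .  [on edge]
  covered (1 px):
    . . . . . . . .
    . . . . . . . .
    . . . . . . . .
    . . . X . . . .
    . . . . . . . .
    . . . . . . . .
    . . . . . . . .
    . . . . . . . .
    . . . . . . . .
    . . . . . . . .
    . . . . . . . .

Z-buffer (winner per pixel, '.' = empty):
  . . . . . . . .
  . . . . . . 1 .
  . . . . 1 1 1 .
  . . . 3 1 1 1 .
  . . . . 1 1 1 .
  2 . . . 1 1 . .
  2 2 2 . . 1 . .
  2 2 2 2 . 1 . .
  . 2 2 2 2 2 . .
  . 2 2 2 0 0 . .
  . . . . . . . .

Final: 2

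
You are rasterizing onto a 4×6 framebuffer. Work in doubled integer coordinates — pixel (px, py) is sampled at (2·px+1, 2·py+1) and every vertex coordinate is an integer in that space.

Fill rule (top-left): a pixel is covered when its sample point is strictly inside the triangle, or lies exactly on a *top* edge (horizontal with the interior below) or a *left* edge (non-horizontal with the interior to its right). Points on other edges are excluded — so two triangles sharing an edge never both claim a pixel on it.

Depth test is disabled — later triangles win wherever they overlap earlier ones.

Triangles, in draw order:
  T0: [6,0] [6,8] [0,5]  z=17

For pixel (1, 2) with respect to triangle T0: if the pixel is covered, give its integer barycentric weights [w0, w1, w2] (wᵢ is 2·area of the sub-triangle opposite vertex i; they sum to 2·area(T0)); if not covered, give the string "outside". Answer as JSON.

T0:
  2·area = 48
  edge (6, 0)→(6, 8): d=(0,8) right/bottom  bias=-1
  edge (6, 8)→(0, 5): d=(-6,-3) top-left  bias=+0
  edge (0, 5)→(6, 0): d=(6,-5) top-left  bias=+0
    (2,0)@(5, 1): e=[8,39,1] → █
    (3,0)@(7, 1): e=[-8,45,11] → ·
    (1,1)@(3, 3): e=[24,21,3] → █
    (3,1)@(7, 3): e=[-8,33,23] → ·
    (0,2)@(1, 5): e=[40,3,5] → █
    (3,2)@(7, 5): e=[-8,21,35] → ·
    (0,3)@(1, 7): e=[40,-9,17] → ·
    (1,3)@(3, 7): e=[24,-3,27] → ·
    (2,3)@(5, 7): e=[8,3,37] → █
    (3,3)@(7, 7): e=[-8,9,47] → ·
    (2,4)@(5, 9): e=[8,-9,49] → ·
  covered (7 px):
    · · █ ·
    · █ █ ·
    █ █ █ ·
    · · █ ·
    · · · ·
    · · · ·

Final: [9,15,24]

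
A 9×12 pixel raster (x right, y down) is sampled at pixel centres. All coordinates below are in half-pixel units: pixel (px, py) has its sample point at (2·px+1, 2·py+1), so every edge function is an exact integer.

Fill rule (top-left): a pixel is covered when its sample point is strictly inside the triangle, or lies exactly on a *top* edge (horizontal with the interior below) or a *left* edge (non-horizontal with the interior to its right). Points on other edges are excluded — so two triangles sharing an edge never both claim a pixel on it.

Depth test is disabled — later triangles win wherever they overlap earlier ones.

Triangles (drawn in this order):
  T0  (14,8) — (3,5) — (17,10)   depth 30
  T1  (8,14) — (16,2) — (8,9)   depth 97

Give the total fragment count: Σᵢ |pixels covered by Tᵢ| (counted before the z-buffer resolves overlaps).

T0:
  2·area = 13  (B↔C swapped to make it positive)
  edge (14, 8)→(17, 10): d=(3,2) right/bottom  bias=-1
  edge (17, 10)→(3, 5): d=(-14,-5) top-left  bias=+0
  edge (3, 5)→(14, 8): d=(11,3) right/bottom  bias=-1
    (1,2)@(3, 5): e=[13,0,0] → ·  [on edge]
    (4,3)@(9, 7): e=[7,2,4] → █
    (5,3)@(11, 7): e=[3,12,-2] → ·
    (4,4)@(9, 9): e=[13,-26,26] → ·
    (7,4)@(15, 9): e=[1,4,8] → █
    (8,4)@(17, 9): e=[-3,14,2] → ·
    (7,5)@(15, 11): e=[7,-24,30] → ·
  covered (2 px):
    · · · · · · · · ·
    · · · · · · · · ·
    · · · · · · · · ·
    · · · · █ · · · ·
    · · · · · · · █ ·
    · · · · · · · · ·
    · · · · · · · · ·
    · · · · · · · · ·
    · · · · · · · · ·
    · · · · · · · · ·
    · · · · · · · · ·
    · · · · · · · · ·
T1:
  2·area = 40  (B↔C swapped to make it positive)
  edge (8, 14)→(8, 9): d=(0,-5) top-left  bias=+0
  edge (8, 9)→(16, 2): d=(8,-7) top-left  bias=+0
  edge (16, 2)→(8, 14): d=(-8,12) right/bottom  bias=-1
    (7,1)@(15, 3): e=[35,1,4] → █
    (8,1)@(17, 3): e=[45,15,-20] → ·
    (6,2)@(13, 5): e=[25,3,12] → █
    (7,2)@(15, 5): e=[35,17,-12] → ·
    (5,3)@(11, 7): e=[15,5,20] → █
    (6,3)@(13, 7): e=[25,19,-4] → ·
    (4,4)@(9, 9): e=[5,7,28] → █
    (6,4)@(13, 9): e=[25,35,-20] → ·
    (4,5)@(9, 11): e=[5,23,12] → █
    (5,5)@(11, 11): e=[15,37,-12] → ·
    (4,6)@(9, 13): e=[5,39,-4] → ·
  covered (6 px):
    · · · · · · · · ·
    · · · · · · · █ ·
    · · · · · · █ · ·
    · · · · · █ · · ·
    · · · · █ █ · · ·
    · · · · █ · · · ·
    · · · · · · · · ·
    · · · · · · · · ·
    · · · · · · · · ·
    · · · · · · · · ·
    · · · · · · · · ·
    · · · · · · · · ·

Answer: 8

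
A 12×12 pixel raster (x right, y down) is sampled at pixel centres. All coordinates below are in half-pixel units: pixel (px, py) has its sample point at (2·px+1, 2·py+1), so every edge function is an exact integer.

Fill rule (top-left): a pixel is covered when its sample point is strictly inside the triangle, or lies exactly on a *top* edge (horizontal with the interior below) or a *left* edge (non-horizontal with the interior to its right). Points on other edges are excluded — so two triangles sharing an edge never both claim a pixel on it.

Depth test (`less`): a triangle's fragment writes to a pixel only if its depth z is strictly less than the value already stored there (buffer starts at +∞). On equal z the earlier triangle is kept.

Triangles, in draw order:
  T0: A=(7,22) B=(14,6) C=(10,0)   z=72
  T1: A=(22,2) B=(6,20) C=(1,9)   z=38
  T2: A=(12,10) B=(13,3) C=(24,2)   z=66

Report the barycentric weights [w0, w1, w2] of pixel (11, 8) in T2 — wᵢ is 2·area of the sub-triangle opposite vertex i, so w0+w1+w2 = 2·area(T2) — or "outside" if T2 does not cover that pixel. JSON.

T0:
  2·area = 106  (B↔C swapped to make it positive)
  edge (7, 22)→(10, 0): d=(3,-22) top-left  bias=+0
  edge (10, 0)→(14, 6): d=(4,6) right/bottom  bias=-1
  edge (14, 6)→(7, 22): d=(-7,16) right/bottom  bias=-1
    (5,1)@(11, 3): e=[31,6,69] → #
    (6,1)@(13, 3): e=[75,-6,37] → ·
    (5,2)@(11, 5): e=[37,14,55] → #
    (6,2)@(13, 5): e=[81,2,23] → #
    (7,2)@(15, 5): e=[125,-10,-9] → ·
    (5,3)@(11, 7): e=[43,22,41] → #
    (7,3)@(15, 7): e=[131,-2,-23] → ·
    (4,4)@(9, 9): e=[5,42,59] → #
    (6,4)@(13, 9): e=[93,18,-5] → ·
    (4,5)@(9, 11): e=[11,50,45] → #
    (6,5)@(13, 11): e=[99,26,-19] → ·
    (4,6)@(9, 13): e=[17,58,31] → #
  covered (12 px):
    · · · · · · · · · · · ·
    · · · · · # · · · · · ·
    · · · · · # # · · · · ·
    · · · · · # # · · · · ·
    · · · · # # · · · · · ·
    · · · · # # · · · · · ·
    · · · · # · · · · · · ·
    · · · · # · · · · · · ·
    · · · · # · · · · · · ·
    · · · · · · · · · · · ·
    · · · · · · · · · · · ·
    · · · · · · · · · · · ·
T1:
  2·area = 266
  edge (22, 2)→(6, 20): d=(-16,18) right/bottom  bias=-1
  edge (6, 20)→(1, 9): d=(-5,-11) top-left  bias=+0
  edge (1, 9)→(22, 2): d=(21,-7) top-left  bias=+0
    (9,1)@(19, 3): e=[38,228,0] → #  [on edge]
    (10,1)@(21, 3): e=[2,250,14] → #
    (11,1)@(23, 3): e=[-34,272,28] → ·
    (6,2)@(13, 5): e=[114,152,0] → #  [on edge]
    (7,2)@(15, 5): e=[78,174,14] → #
    (8,2)@(17, 5): e=[42,196,28] → #
    (10,2)@(21, 5): e=[-30,240,56] → ·
    (3,3)@(7, 7): e=[190,76,0] → #  [on edge]
    (4,3)@(9, 7): e=[154,98,14] → #
    (5,3)@(11, 7): e=[118,120,28] → #
    (9,3)@(19, 7): e=[-26,208,84] → ·
    (0,4)@(1, 9): e=[266,0,0] → #  [on edge]
  covered (36 px):
    · · · · · · · · · · · ·
    · · · · · · · · · # # ·
    · · · · · · # # # # · ·
    · · · # # # # # # · · ·
    # # # # # # # # · · · ·
    · # # # # # # · · · · ·
    · # # # # # · · · · · ·
    · · # # # · · · · · · ·
    · · # # · · · · · · · ·
    · · · · · · · · · · · ·
    · · · · · · · · · · · ·
    · · · · · · · · · · · ·
T2:
  2·area = 76
  edge (12, 10)→(13, 3): d=(1,-7) top-left  bias=+0
  edge (13, 3)→(24, 2): d=(11,-1) top-left  bias=+0
  edge (24, 2)→(12, 10): d=(-12,8) right/bottom  bias=-1
    (6,1)@(13, 3): e=[0,0,76] → #  [on edge]
    (7,1)@(15, 3): e=[14,2,60] → #
    (8,1)@(17, 3): e=[28,4,44] → #
    (9,1)@(19, 3): e=[42,6,28] → #
    (10,1)@(21, 3): e=[56,8,12] → #
    (11,1)@(23, 3): e=[70,10,-4] → ·
    (6,2)@(13, 5): e=[2,22,52] → #
    (10,2)@(21, 5): e=[58,30,-12] → ·
    (6,3)@(13, 7): e=[4,44,28] → #
    (8,3)@(17, 7): e=[32,48,-4] → ·
    (9,3)@(19, 7): e=[46,50,-20] → ·
    (6,4)@(13, 9): e=[6,66,4] → #
    (5,8)@(11, 17): e=[0,152,-76] → ·  [on edge]
  covered (12 px):
    · · · · · · · · · · · ·
    · · · · · · # # # # # ·
    · · · · · · # # # # · ·
    · · · · · · # # · · · ·
    · · · · · · # · · · · ·
    · · · · · · · · · · · ·
    · · · · · · · · · · · ·
    · · · · · · · · · · · ·
    · · · · · · · · · · · ·
    · · · · · · · · · · · ·
    · · · · · · · · · · · ·
    · · · · · · · · · · · ·

Final: "outside"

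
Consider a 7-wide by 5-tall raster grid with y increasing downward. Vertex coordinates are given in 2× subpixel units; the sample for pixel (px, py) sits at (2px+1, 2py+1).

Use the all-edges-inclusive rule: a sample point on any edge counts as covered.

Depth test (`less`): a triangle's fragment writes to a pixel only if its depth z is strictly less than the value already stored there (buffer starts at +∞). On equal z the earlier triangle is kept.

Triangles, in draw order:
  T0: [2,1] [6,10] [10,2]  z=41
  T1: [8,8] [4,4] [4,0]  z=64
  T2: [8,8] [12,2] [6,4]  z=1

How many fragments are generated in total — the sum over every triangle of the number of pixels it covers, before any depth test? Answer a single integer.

T0:
  2·area = 68  (B↔C swapped to make it positive)
  edge (2, 1)→(10, 2): d=(8,1) inclusive
  edge (10, 2)→(6, 10): d=(-4,8) inclusive
  edge (6, 10)→(2, 1): d=(-4,-9) inclusive
    (1,1)@(3, 3): e=[15,52,1] → X
    (2,1)@(5, 3): e=[13,36,19] → X
    (3,1)@(7, 3): e=[11,20,37] → X
    (4,1)@(9, 3): e=[9,4,55] → X
    (5,1)@(11, 3): e=[7,-12,73] → .
    (1,2)@(3, 5): e=[31,44,-7] → .
    (2,2)@(5, 5): e=[29,28,11] → X
    (4,2)@(9, 5): e=[25,-4,47] → .
    (2,3)@(5, 7): e=[45,20,3] → X
    (4,3)@(9, 7): e=[41,-12,39] → .
    (2,4)@(5, 9): e=[61,12,-5] → .
    (3,4)@(7, 9): e=[59,-4,13] → .
  covered (8 px):
    . . . . . . .
    . X X X X . .
    . . X X . . .
    . . X X . . .
    . . . . . . .
T1:
  2·area = 16
  edge (8, 8)→(4, 4): d=(-4,-4) inclusive
  edge (4, 4)→(4, 0): d=(0,-4) inclusive
  edge (4, 0)→(8, 8): d=(4,8) inclusive
    (0,0)@(1, 1): e=[0,-12,28] → .  [on edge]
    (1,1)@(3, 3): e=[0,-4,20] → .  [on edge]
    (2,1)@(5, 3): e=[8,4,4] → X
    (3,1)@(7, 3): e=[16,12,-12] → .
    (2,2)@(5, 5): e=[0,4,12] → X  [on edge]
    (3,2)@(7, 5): e=[8,12,-4] → .
    (2,3)@(5, 7): e=[-8,4,20] → .
    (3,3)@(7, 7): e=[0,12,4] → X  [on edge]
    (4,3)@(9, 7): e=[8,20,-12] → .
    (3,4)@(7, 9): e=[-8,12,12] → .
    (4,4)@(9, 9): e=[0,20,-4] → .  [on edge]
  covered (3 px):
    . . . . . . .
    . . X . . . .
    . . X . . . .
    . . . X . . .
    . . . . . . .
T2:
  2·area = 28  (B↔C swapped to make it positive)
  edge (8, 8)→(6, 4): d=(-2,-4) inclusive
  edge (6, 4)→(12, 2): d=(6,-2) inclusive
  edge (12, 2)→(8, 8): d=(-4,6) inclusive
    (4,1)@(9, 3): e=[14,0,14] → X  [on edge]
    (5,1)@(11, 3): e=[22,4,2] → X
    (6,1)@(13, 3): e=[30,8,-10] → .
    (1,2)@(3, 5): e=[-14,0,42] → .  [on edge]
    (3,2)@(7, 5): e=[2,8,18] → X
    (5,2)@(11, 5): e=[18,16,-6] → .
    (3,3)@(7, 7): e=[-2,20,10] → .
    (4,3)@(9, 7): e=[6,24,-2] → .
  covered (4 px):
    . . . . . . .
    . . . . X X .
    . . . X X . .
    . . . . . . .
    . . . . . . .

Final: 15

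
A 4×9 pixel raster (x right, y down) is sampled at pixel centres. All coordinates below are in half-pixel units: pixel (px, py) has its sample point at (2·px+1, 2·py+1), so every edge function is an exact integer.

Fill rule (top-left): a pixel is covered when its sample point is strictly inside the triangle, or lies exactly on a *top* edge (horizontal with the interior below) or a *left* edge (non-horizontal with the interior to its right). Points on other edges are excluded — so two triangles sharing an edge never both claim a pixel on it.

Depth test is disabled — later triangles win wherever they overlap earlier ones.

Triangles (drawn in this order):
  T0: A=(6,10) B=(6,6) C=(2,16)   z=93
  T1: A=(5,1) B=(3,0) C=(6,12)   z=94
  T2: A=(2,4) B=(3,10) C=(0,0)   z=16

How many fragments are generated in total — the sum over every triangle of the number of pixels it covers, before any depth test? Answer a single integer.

T0:
  2·area = 16  (B↔C swapped to make it positive)
  edge (6, 10)→(2, 16): d=(-4,6) right/bottom  bias=-1
  edge (2, 16)→(6, 6): d=(4,-10) top-left  bias=+0
  edge (6, 6)→(6, 10): d=(0,4) right/bottom  bias=-1
    (2,4)@(5, 9): e=[10,2,4] → #
    (3,4)@(7, 9): e=[-2,22,-4] → ·
    (2,5)@(5, 11): e=[2,10,4] → #
    (3,5)@(7, 11): e=[-10,30,-4] → ·
    (2,6)@(5, 13): e=[-6,18,4] → ·
  covered (2 px):
    · · · ·
    · · · ·
    · · · ·
    · · · ·
    · · # ·
    · · # ·
    · · · ·
    · · · ·
    · · · ·
T1:
  2·area = 21  (B↔C swapped to make it positive)
  edge (5, 1)→(6, 12): d=(1,11) right/bottom  bias=-1
  edge (6, 12)→(3, 0): d=(-3,-12) top-left  bias=+0
  edge (3, 0)→(5, 1): d=(2,1) right/bottom  bias=-1
    (2,0)@(5, 1): e=[0,21,0] → ·  [on edge]
    (2,1)@(5, 3): e=[2,15,4] → #
    (3,1)@(7, 3): e=[-20,39,2] → ·
    (2,2)@(5, 5): e=[4,9,8] → #
    (3,2)@(7, 5): e=[-18,33,6] → ·
    (2,3)@(5, 7): e=[6,3,12] → #
    (3,3)@(7, 7): e=[-16,27,10] → ·
    (2,4)@(5, 9): e=[8,-3,16] → ·
  covered (3 px):
    · · · ·
    · · # ·
    · · # ·
    · · # ·
    · · · ·
    · · · ·
    · · · ·
    · · · ·
    · · · ·
T2:
  2·area = 8
  edge (2, 4)→(3, 10): d=(1,6) right/bottom  bias=-1
  edge (3, 10)→(0, 0): d=(-3,-10) top-left  bias=+0
  edge (0, 0)→(2, 4): d=(2,4) right/bottom  bias=-1
    (0,1)@(1, 3): e=[5,1,2] → #
    (1,1)@(3, 3): e=[-7,21,-6] → ·
    (0,2)@(1, 5): e=[7,-5,6] → ·
  covered (1 px):
    · · · ·
    # · · ·
    · · · ·
    · · · ·
    · · · ·
    · · · ·
    · · · ·
    · · · ·
    · · · ·

Final: 6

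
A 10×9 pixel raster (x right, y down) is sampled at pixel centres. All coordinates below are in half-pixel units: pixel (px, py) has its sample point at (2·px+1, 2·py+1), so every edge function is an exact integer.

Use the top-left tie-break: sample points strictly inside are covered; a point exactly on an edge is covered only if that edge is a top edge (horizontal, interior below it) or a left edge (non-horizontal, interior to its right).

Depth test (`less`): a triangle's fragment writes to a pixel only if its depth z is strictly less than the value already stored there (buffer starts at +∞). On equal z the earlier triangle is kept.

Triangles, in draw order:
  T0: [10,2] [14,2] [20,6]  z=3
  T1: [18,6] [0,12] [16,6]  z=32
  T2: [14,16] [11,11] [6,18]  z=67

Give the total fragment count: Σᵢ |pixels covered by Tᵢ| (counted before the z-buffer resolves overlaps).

T0:
  2·area = 16
  edge (10, 2)→(14, 2): d=(4,0) top-left  bias=+0
  edge (14, 2)→(20, 6): d=(6,4) right/bottom  bias=-1
  edge (20, 6)→(10, 2): d=(-10,-4) top-left  bias=+0
    (6,1)@(13, 3): e=[4,10,2] → █
    (7,1)@(15, 3): e=[4,2,10] → █
    (8,1)@(17, 3): e=[4,-6,18] → ·
    (6,2)@(13, 5): e=[12,22,-18] → ·
    (7,2)@(15, 5): e=[12,14,-10] → ·
  covered (2 px):
    · · · · · · · · · ·
    · · · · · · █ █ · ·
    · · · · · · · · · ·
    · · · · · · · · · ·
    · · · · · · · · · ·
    · · · · · · · · · ·
    · · · · · · · · · ·
    · · · · · · · · · ·
    · · · · · · · · · ·
T1:
  2·area = 12
  edge (18, 6)→(0, 12): d=(-18,6) right/bottom  bias=-1
  edge (0, 12)→(16, 6): d=(16,-6) top-left  bias=+0
  edge (16, 6)→(18, 6): d=(2,0) top-left  bias=+0
    (7,3)@(15, 7): e=[0,10,2] → ·  [on edge]
    (4,4)@(9, 9): e=[0,6,6] → ·  [on edge]
    (1,5)@(3, 11): e=[0,2,10] → ·  [on edge]
  covered (0 px):
    · · · · · · · · · ·
    · · · · · · · · · ·
    · · · · · · · · · ·
    · · · · · · · · · ·
    · · · · · · · · · ·
    · · · · · · · · · ·
    · · · · · · · · · ·
    · · · · · · · · · ·
    · · · · · · · · · ·
T2:
  2·area = 46  (B↔C swapped to make it positive)
  edge (14, 16)→(6, 18): d=(-8,2) right/bottom  bias=-1
  edge (6, 18)→(11, 11): d=(5,-7) top-left  bias=+0
  edge (11, 11)→(14, 16): d=(3,5) right/bottom  bias=-1
    (2,0)@(5, 1): e=[138,-92,0] → ·  [on edge]
    (5,5)@(11, 11): e=[46,0,0] → ·  [on edge]
    (5,6)@(11, 13): e=[30,10,6] → █
    (6,6)@(13, 13): e=[26,24,-4] → ·
    (4,7)@(9, 15): e=[18,6,22] → █
    (6,7)@(13, 15): e=[10,34,2] → █
    (7,7)@(15, 15): e=[6,48,-8] → ·
    (3,8)@(7, 17): e=[6,2,38] → █
    (5,8)@(11, 17): e=[-2,30,18] → ·
    (6,8)@(13, 17): e=[-6,44,8] → ·
  covered (6 px):
    · · · · · · · · · ·
    · · · · · · · · · ·
    · · · · · · · · · ·
    · · · · · · · · · ·
    · · · · · · · · · ·
    · · · · · · · · · ·
    · · · · · █ · · · ·
    · · · · █ █ █ · · ·
    · · · █ █ · · · · ·

Result: 8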